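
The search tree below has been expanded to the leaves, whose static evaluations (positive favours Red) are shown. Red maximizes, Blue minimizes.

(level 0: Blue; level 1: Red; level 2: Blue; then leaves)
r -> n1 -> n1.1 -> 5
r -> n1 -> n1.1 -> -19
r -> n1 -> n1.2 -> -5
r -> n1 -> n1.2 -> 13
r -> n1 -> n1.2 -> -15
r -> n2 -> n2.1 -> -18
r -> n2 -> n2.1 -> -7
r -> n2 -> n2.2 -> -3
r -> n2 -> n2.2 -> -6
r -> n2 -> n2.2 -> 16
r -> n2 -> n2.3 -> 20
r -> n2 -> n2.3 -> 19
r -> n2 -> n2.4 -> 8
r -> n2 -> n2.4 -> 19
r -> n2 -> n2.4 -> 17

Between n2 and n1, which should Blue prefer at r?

n1

n2.1 (Blue): min(-18, -7) = -18
n2.2 (Blue): min(-3, -6, 16) = -6
n2.3 (Blue): min(20, 19) = 19
n2.4 (Blue): min(8, 19, 17) = 8
n2 (Red): max(-18, -6, 19, 8) = 19
n1.1 (Blue): min(5, -19) = -19
n1.2 (Blue): min(-5, 13, -15) = -15
n1 (Red): max(-19, -15) = -15
Blue prefers the lower value; n2=19, n1=-15. n1 is better since -15 < 19.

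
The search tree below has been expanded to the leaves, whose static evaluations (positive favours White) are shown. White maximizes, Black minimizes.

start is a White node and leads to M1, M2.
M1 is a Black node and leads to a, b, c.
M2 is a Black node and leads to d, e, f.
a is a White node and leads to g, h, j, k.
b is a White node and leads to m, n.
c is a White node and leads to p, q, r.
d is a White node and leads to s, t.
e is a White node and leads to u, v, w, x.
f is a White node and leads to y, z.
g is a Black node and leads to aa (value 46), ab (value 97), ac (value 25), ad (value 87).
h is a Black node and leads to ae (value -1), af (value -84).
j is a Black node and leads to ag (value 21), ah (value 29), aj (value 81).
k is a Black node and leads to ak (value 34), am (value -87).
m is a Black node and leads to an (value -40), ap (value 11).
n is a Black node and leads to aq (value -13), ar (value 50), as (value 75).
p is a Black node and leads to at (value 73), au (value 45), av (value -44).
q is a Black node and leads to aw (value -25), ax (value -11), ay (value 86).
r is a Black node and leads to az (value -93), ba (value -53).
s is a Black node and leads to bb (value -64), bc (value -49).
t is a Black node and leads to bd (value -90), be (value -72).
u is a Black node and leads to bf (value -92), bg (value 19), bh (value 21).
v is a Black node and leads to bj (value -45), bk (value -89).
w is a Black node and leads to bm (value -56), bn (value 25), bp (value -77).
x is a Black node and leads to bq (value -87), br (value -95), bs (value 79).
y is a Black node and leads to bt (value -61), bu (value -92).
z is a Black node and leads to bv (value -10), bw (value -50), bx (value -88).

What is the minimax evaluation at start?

g (Black): min(46, 97, 25, 87) = 25
h (Black): min(-1, -84) = -84
j (Black): min(21, 29, 81) = 21
k (Black): min(34, -87) = -87
a (White): max(25, -84, 21, -87) = 25
m (Black): min(-40, 11) = -40
n (Black): min(-13, 50, 75) = -13
b (White): max(-40, -13) = -13
p (Black): min(73, 45, -44) = -44
q (Black): min(-25, -11, 86) = -25
r (Black): min(-93, -53) = -93
c (White): max(-44, -25, -93) = -25
M1 (Black): min(25, -13, -25) = -25
s (Black): min(-64, -49) = -64
t (Black): min(-90, -72) = -90
d (White): max(-64, -90) = -64
u (Black): min(-92, 19, 21) = -92
v (Black): min(-45, -89) = -89
w (Black): min(-56, 25, -77) = -77
x (Black): min(-87, -95, 79) = -95
e (White): max(-92, -89, -77, -95) = -77
y (Black): min(-61, -92) = -92
z (Black): min(-10, -50, -88) = -88
f (White): max(-92, -88) = -88
M2 (Black): min(-64, -77, -88) = -88
start (White): max(-25, -88) = -25

-25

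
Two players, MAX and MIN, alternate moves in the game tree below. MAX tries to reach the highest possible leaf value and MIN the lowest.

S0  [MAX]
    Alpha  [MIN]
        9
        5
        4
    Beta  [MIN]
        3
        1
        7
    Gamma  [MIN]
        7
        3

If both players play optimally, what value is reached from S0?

4

Alpha (MIN): min(9, 5, 4) = 4
Beta (MIN): min(3, 1, 7) = 1
Gamma (MIN): min(7, 3) = 3
S0 (MAX): max(4, 1, 3) = 4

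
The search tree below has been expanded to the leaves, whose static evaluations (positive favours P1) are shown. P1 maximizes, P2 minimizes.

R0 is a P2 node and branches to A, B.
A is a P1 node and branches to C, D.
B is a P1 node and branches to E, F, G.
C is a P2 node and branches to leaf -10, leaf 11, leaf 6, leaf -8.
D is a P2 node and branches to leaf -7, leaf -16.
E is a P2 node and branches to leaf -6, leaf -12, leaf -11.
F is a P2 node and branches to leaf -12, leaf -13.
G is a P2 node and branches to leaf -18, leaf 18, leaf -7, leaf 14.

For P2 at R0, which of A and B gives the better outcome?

C (P2): min(-10, 11, 6, -8) = -10
D (P2): min(-7, -16) = -16
A (P1): max(-10, -16) = -10
E (P2): min(-6, -12, -11) = -12
F (P2): min(-12, -13) = -13
G (P2): min(-18, 18, -7, 14) = -18
B (P1): max(-12, -13, -18) = -12
P2 prefers the lower value; A=-10, B=-12. B is better since -12 < -10.

B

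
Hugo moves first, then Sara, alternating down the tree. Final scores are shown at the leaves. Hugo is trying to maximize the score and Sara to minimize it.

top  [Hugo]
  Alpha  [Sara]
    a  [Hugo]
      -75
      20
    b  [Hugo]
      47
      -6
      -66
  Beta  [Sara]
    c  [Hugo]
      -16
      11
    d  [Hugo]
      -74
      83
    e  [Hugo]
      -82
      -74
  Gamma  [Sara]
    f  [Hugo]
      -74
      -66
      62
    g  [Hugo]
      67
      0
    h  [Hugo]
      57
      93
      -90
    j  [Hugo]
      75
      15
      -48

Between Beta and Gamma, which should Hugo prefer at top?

Gamma

c (Hugo): max(-16, 11) = 11
d (Hugo): max(-74, 83) = 83
e (Hugo): max(-82, -74) = -74
Beta (Sara): min(11, 83, -74) = -74
f (Hugo): max(-74, -66, 62) = 62
g (Hugo): max(67, 0) = 67
h (Hugo): max(57, 93, -90) = 93
j (Hugo): max(75, 15, -48) = 75
Gamma (Sara): min(62, 67, 93, 75) = 62
Hugo prefers the higher value; Beta=-74, Gamma=62. Gamma is better since 62 > -74.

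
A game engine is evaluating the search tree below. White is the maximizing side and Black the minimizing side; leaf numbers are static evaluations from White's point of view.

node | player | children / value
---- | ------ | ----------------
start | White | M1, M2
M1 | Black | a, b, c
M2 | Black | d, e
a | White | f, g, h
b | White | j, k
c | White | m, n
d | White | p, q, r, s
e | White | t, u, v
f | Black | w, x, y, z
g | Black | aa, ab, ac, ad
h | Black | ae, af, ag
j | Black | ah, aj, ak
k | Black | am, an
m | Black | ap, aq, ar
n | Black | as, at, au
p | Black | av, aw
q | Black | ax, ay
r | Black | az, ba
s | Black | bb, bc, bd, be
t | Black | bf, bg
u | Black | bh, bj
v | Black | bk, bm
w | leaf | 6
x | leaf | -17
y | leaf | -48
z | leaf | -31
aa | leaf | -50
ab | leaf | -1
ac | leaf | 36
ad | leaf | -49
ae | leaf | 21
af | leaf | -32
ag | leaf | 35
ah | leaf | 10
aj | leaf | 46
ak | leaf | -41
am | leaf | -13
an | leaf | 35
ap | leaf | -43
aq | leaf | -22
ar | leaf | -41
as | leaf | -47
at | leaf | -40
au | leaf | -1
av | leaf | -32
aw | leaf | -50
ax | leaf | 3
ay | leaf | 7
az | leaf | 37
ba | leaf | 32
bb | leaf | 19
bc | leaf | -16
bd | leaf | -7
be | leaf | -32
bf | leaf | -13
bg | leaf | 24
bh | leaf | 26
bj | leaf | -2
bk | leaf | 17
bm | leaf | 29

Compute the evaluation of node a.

f (Black): min(6, -17, -48, -31) = -48
g (Black): min(-50, -1, 36, -49) = -50
h (Black): min(21, -32, 35) = -32
a (White): max(-48, -50, -32) = -32

-32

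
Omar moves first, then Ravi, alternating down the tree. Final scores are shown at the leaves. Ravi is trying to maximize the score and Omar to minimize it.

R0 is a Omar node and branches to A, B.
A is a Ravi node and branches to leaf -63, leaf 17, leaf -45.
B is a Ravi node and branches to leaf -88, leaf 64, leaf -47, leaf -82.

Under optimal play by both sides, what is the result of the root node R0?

A (Ravi): max(-63, 17, -45) = 17
B (Ravi): max(-88, 64, -47, -82) = 64
R0 (Omar): min(17, 64) = 17

17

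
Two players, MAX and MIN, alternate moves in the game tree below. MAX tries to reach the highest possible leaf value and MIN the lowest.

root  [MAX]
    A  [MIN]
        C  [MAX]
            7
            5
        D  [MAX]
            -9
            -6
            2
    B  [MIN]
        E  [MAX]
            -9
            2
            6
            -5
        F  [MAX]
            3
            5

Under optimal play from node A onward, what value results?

C (MAX): max(7, 5) = 7
D (MAX): max(-9, -6, 2) = 2
A (MIN): min(7, 2) = 2

2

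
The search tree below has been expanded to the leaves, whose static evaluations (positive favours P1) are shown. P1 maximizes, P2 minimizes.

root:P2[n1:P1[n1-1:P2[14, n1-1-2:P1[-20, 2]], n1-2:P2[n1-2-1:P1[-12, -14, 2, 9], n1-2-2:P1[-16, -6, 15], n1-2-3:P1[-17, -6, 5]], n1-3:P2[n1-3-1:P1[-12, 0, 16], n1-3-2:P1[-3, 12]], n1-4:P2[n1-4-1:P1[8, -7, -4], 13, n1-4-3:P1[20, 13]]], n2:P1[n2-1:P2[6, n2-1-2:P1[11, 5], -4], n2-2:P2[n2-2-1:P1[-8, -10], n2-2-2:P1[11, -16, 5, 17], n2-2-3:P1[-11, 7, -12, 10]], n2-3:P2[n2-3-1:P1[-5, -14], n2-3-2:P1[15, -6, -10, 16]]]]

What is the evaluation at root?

n1-1-2 (P1): max(-20, 2) = 2
n1-1 (P2): min(14, 2) = 2
n1-2-1 (P1): max(-12, -14, 2, 9) = 9
n1-2-2 (P1): max(-16, -6, 15) = 15
n1-2-3 (P1): max(-17, -6, 5) = 5
n1-2 (P2): min(9, 15, 5) = 5
n1-3-1 (P1): max(-12, 0, 16) = 16
n1-3-2 (P1): max(-3, 12) = 12
n1-3 (P2): min(16, 12) = 12
n1-4-1 (P1): max(8, -7, -4) = 8
n1-4-3 (P1): max(20, 13) = 20
n1-4 (P2): min(8, 13, 20) = 8
n1 (P1): max(2, 5, 12, 8) = 12
n2-1-2 (P1): max(11, 5) = 11
n2-1 (P2): min(6, 11, -4) = -4
n2-2-1 (P1): max(-8, -10) = -8
n2-2-2 (P1): max(11, -16, 5, 17) = 17
n2-2-3 (P1): max(-11, 7, -12, 10) = 10
n2-2 (P2): min(-8, 17, 10) = -8
n2-3-1 (P1): max(-5, -14) = -5
n2-3-2 (P1): max(15, -6, -10, 16) = 16
n2-3 (P2): min(-5, 16) = -5
n2 (P1): max(-4, -8, -5) = -4
root (P2): min(12, -4) = -4

-4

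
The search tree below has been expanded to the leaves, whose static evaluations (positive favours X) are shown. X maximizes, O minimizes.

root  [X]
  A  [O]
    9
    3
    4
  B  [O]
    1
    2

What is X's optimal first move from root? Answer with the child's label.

A (O): min(9, 3, 4) = 3
B (O): min(1, 2) = 1
root (X): max(3, 1) = 3
X at root wants the highest of {A=3, B=1}, so chooses A.

A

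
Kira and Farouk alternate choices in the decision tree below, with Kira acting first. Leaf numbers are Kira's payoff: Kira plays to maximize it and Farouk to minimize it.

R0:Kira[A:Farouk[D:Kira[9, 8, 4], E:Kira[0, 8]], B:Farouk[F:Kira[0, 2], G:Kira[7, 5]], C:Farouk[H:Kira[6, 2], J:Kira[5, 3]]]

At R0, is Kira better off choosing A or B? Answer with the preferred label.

D (Kira): max(9, 8, 4) = 9
E (Kira): max(0, 8) = 8
A (Farouk): min(9, 8) = 8
F (Kira): max(0, 2) = 2
G (Kira): max(7, 5) = 7
B (Farouk): min(2, 7) = 2
Kira prefers the higher value; A=8, B=2. A is better since 8 > 2.

A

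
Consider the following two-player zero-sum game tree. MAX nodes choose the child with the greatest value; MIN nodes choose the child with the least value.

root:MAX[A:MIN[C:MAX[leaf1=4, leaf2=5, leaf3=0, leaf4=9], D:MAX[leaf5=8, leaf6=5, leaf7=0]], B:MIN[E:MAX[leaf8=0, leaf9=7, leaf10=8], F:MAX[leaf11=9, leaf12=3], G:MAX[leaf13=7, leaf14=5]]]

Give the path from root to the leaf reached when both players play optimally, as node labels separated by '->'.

C (MAX): max(4, 5, 0, 9) = 9
D (MAX): max(8, 5, 0) = 8
A (MIN): min(9, 8) = 8
E (MAX): max(0, 7, 8) = 8
F (MAX): max(9, 3) = 9
G (MAX): max(7, 5) = 7
B (MIN): min(8, 9, 7) = 7
root (MAX): max(8, 7) = 8
At root, MAX picks A (highest: 8).
At A, MIN picks D (lowest: 8).
At D, MAX picks leaf5 (highest: 8).
Terminal value 8.

root -> A -> D -> leaf5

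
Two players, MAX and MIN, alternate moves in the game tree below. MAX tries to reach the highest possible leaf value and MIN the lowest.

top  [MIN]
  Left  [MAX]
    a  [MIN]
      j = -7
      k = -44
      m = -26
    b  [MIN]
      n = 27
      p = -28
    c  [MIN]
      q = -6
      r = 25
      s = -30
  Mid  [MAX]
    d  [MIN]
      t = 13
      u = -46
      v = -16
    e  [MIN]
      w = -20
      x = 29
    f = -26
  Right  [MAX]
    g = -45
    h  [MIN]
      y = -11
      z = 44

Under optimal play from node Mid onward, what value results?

-20

d (MIN): min(13, -46, -16) = -46
e (MIN): min(-20, 29) = -20
Mid (MAX): max(-46, -20, -26) = -20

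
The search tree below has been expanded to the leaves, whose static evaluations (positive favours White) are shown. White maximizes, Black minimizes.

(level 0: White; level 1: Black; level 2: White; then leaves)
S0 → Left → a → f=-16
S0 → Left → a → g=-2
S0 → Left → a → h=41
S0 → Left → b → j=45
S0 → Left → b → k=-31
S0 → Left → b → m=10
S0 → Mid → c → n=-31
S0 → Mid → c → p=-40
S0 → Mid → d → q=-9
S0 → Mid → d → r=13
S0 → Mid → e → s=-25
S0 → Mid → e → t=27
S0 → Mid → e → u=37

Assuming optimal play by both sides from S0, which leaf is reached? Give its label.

a (White): max(-16, -2, 41) = 41
b (White): max(45, -31, 10) = 45
Left (Black): min(41, 45) = 41
c (White): max(-31, -40) = -31
d (White): max(-9, 13) = 13
e (White): max(-25, 27, 37) = 37
Mid (Black): min(-31, 13, 37) = -31
S0 (White): max(41, -31) = 41
At S0, White picks Left (highest: 41).
At Left, Black picks a (lowest: 41).
At a, White picks h (highest: 41).
Terminal value 41.

h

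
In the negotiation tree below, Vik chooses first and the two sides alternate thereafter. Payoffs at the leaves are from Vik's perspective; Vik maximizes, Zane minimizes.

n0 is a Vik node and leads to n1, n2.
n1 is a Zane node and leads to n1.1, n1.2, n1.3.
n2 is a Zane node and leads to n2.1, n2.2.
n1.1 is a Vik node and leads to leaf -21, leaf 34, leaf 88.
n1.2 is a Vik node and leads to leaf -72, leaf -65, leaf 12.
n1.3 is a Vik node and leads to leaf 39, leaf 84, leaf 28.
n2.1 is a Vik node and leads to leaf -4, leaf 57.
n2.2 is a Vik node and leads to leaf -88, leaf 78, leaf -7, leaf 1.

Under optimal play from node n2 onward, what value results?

n2.1 (Vik): max(-4, 57) = 57
n2.2 (Vik): max(-88, 78, -7, 1) = 78
n2 (Zane): min(57, 78) = 57

57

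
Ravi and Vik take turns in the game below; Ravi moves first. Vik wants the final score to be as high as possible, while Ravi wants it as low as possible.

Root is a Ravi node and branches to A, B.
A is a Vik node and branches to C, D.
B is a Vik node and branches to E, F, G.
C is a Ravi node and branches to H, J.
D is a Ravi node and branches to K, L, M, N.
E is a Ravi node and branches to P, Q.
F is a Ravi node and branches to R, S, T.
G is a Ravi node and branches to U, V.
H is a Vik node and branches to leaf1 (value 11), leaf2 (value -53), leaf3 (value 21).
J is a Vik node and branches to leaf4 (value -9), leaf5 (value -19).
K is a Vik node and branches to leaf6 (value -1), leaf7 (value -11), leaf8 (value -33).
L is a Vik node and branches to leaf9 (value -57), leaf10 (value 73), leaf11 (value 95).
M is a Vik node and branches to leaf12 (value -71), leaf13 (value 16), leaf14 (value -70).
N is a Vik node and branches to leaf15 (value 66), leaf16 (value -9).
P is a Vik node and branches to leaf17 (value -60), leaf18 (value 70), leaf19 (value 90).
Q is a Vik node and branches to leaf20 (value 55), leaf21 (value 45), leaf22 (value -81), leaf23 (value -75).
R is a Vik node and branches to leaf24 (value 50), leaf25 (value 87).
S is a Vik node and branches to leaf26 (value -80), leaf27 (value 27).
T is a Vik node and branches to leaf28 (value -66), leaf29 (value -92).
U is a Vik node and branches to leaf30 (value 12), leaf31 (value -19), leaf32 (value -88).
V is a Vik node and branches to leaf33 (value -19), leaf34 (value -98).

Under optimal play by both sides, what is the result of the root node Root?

H (Vik): max(11, -53, 21) = 21
J (Vik): max(-9, -19) = -9
C (Ravi): min(21, -9) = -9
K (Vik): max(-1, -11, -33) = -1
L (Vik): max(-57, 73, 95) = 95
M (Vik): max(-71, 16, -70) = 16
N (Vik): max(66, -9) = 66
D (Ravi): min(-1, 95, 16, 66) = -1
A (Vik): max(-9, -1) = -1
P (Vik): max(-60, 70, 90) = 90
Q (Vik): max(55, 45, -81, -75) = 55
E (Ravi): min(90, 55) = 55
R (Vik): max(50, 87) = 87
S (Vik): max(-80, 27) = 27
T (Vik): max(-66, -92) = -66
F (Ravi): min(87, 27, -66) = -66
U (Vik): max(12, -19, -88) = 12
V (Vik): max(-19, -98) = -19
G (Ravi): min(12, -19) = -19
B (Vik): max(55, -66, -19) = 55
Root (Ravi): min(-1, 55) = -1

-1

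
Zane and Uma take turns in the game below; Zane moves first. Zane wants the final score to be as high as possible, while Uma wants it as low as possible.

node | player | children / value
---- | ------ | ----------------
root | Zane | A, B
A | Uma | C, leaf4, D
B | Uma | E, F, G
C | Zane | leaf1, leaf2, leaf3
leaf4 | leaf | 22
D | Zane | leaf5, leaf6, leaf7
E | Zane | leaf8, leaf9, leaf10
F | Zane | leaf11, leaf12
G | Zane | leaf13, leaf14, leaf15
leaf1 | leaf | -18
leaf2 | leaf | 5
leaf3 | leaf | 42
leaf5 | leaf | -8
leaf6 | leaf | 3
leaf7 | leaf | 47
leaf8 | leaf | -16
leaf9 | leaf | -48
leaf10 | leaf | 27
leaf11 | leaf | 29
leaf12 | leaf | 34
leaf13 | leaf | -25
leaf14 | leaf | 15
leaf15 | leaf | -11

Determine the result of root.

C (Zane): max(-18, 5, 42) = 42
D (Zane): max(-8, 3, 47) = 47
A (Uma): min(42, 22, 47) = 22
E (Zane): max(-16, -48, 27) = 27
F (Zane): max(29, 34) = 34
G (Zane): max(-25, 15, -11) = 15
B (Uma): min(27, 34, 15) = 15
root (Zane): max(22, 15) = 22

22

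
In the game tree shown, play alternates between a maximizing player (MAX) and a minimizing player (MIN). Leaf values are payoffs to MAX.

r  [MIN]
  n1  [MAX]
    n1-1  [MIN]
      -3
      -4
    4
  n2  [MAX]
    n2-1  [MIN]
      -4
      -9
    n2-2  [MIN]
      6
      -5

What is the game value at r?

n1-1 (MIN): min(-3, -4) = -4
n1 (MAX): max(-4, 4) = 4
n2-1 (MIN): min(-4, -9) = -9
n2-2 (MIN): min(6, -5) = -5
n2 (MAX): max(-9, -5) = -5
r (MIN): min(4, -5) = -5

-5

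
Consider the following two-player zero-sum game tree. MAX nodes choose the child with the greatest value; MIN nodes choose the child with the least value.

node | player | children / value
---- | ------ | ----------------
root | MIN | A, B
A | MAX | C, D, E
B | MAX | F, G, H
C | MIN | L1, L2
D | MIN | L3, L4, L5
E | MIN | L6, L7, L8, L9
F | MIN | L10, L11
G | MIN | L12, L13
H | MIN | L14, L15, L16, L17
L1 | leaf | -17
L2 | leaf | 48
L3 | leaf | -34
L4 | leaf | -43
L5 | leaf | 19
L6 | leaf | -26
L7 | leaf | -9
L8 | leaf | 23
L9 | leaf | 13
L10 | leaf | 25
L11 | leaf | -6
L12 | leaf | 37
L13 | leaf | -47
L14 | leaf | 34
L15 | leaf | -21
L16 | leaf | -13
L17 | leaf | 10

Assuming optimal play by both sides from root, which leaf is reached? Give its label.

C (MIN): min(-17, 48) = -17
D (MIN): min(-34, -43, 19) = -43
E (MIN): min(-26, -9, 23, 13) = -26
A (MAX): max(-17, -43, -26) = -17
F (MIN): min(25, -6) = -6
G (MIN): min(37, -47) = -47
H (MIN): min(34, -21, -13, 10) = -21
B (MAX): max(-6, -47, -21) = -6
root (MIN): min(-17, -6) = -17
At root, MIN picks A (lowest: -17).
At A, MAX picks C (highest: -17).
At C, MIN picks L1 (lowest: -17).
Terminal value -17.

L1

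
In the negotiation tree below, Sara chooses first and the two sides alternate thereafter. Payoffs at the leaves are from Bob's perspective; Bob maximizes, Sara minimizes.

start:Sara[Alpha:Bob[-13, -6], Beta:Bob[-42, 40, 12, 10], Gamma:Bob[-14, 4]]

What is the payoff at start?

-6

Alpha (Bob): max(-13, -6) = -6
Beta (Bob): max(-42, 40, 12, 10) = 40
Gamma (Bob): max(-14, 4) = 4
start (Sara): min(-6, 40, 4) = -6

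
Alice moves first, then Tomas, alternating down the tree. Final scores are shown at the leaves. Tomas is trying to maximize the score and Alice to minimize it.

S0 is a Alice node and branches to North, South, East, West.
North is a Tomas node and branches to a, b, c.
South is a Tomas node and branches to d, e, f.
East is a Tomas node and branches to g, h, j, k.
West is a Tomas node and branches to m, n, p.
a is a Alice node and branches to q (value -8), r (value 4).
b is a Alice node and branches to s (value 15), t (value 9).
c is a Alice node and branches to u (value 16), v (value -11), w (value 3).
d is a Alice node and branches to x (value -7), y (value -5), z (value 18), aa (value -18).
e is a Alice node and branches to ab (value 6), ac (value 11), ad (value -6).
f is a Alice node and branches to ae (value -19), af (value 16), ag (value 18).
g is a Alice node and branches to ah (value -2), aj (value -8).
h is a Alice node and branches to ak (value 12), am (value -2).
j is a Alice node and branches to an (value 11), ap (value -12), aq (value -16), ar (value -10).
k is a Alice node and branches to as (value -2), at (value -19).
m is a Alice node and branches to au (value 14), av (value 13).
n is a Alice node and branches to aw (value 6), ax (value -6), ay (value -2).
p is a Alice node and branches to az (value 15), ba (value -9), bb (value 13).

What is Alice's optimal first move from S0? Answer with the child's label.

South

a (Alice): min(-8, 4) = -8
b (Alice): min(15, 9) = 9
c (Alice): min(16, -11, 3) = -11
North (Tomas): max(-8, 9, -11) = 9
d (Alice): min(-7, -5, 18, -18) = -18
e (Alice): min(6, 11, -6) = -6
f (Alice): min(-19, 16, 18) = -19
South (Tomas): max(-18, -6, -19) = -6
g (Alice): min(-2, -8) = -8
h (Alice): min(12, -2) = -2
j (Alice): min(11, -12, -16, -10) = -16
k (Alice): min(-2, -19) = -19
East (Tomas): max(-8, -2, -16, -19) = -2
m (Alice): min(14, 13) = 13
n (Alice): min(6, -6, -2) = -6
p (Alice): min(15, -9, 13) = -9
West (Tomas): max(13, -6, -9) = 13
S0 (Alice): min(9, -6, -2, 13) = -6
Alice at S0 wants the lowest of {North=9, South=-6, East=-2, West=13}, so chooses South.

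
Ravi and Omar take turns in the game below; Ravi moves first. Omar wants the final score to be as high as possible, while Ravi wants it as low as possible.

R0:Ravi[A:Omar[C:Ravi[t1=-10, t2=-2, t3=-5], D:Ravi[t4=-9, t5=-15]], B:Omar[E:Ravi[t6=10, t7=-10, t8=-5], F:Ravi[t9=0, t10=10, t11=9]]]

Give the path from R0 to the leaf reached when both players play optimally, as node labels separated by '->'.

R0 -> A -> C -> t1

C (Ravi): min(-10, -2, -5) = -10
D (Ravi): min(-9, -15) = -15
A (Omar): max(-10, -15) = -10
E (Ravi): min(10, -10, -5) = -10
F (Ravi): min(0, 10, 9) = 0
B (Omar): max(-10, 0) = 0
R0 (Ravi): min(-10, 0) = -10
At R0, Ravi picks A (lowest: -10).
At A, Omar picks C (highest: -10).
At C, Ravi picks t1 (lowest: -10).
Terminal value -10.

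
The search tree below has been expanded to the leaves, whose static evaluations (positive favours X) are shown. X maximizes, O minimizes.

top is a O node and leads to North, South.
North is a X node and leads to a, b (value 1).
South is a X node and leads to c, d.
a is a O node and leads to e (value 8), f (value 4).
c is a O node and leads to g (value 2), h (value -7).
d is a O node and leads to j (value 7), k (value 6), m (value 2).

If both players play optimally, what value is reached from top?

2

a (O): min(8, 4) = 4
North (X): max(4, 1) = 4
c (O): min(2, -7) = -7
d (O): min(7, 6, 2) = 2
South (X): max(-7, 2) = 2
top (O): min(4, 2) = 2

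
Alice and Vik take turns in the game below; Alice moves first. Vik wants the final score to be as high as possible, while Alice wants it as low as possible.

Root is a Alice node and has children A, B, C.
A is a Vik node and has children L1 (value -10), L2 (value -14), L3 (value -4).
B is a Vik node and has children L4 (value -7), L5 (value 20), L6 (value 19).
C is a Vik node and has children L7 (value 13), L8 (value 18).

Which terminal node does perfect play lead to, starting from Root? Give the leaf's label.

L3

A (Vik): max(-10, -14, -4) = -4
B (Vik): max(-7, 20, 19) = 20
C (Vik): max(13, 18) = 18
Root (Alice): min(-4, 20, 18) = -4
At Root, Alice picks A (lowest: -4).
At A, Vik picks L3 (highest: -4).
Terminal value -4.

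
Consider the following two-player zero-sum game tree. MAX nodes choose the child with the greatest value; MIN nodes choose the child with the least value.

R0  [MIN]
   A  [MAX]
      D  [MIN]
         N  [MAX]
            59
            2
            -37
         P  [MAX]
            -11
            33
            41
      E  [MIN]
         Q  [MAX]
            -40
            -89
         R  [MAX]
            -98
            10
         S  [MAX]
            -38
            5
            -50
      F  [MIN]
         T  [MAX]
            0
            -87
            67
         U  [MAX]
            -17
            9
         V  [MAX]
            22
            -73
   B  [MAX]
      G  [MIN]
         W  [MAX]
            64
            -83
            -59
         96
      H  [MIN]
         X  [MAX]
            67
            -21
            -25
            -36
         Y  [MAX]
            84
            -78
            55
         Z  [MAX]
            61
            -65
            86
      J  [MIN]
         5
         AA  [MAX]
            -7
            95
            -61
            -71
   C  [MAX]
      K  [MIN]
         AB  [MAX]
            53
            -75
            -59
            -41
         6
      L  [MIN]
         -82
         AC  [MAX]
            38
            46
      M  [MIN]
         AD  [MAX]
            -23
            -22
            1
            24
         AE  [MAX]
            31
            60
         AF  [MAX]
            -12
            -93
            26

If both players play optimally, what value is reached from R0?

N (MAX): max(59, 2, -37) = 59
P (MAX): max(-11, 33, 41) = 41
D (MIN): min(59, 41) = 41
Q (MAX): max(-40, -89) = -40
R (MAX): max(-98, 10) = 10
S (MAX): max(-38, 5, -50) = 5
E (MIN): min(-40, 10, 5) = -40
T (MAX): max(0, -87, 67) = 67
U (MAX): max(-17, 9) = 9
V (MAX): max(22, -73) = 22
F (MIN): min(67, 9, 22) = 9
A (MAX): max(41, -40, 9) = 41
W (MAX): max(64, -83, -59) = 64
G (MIN): min(64, 96) = 64
X (MAX): max(67, -21, -25, -36) = 67
Y (MAX): max(84, -78, 55) = 84
Z (MAX): max(61, -65, 86) = 86
H (MIN): min(67, 84, 86) = 67
AA (MAX): max(-7, 95, -61, -71) = 95
J (MIN): min(5, 95) = 5
B (MAX): max(64, 67, 5) = 67
AB (MAX): max(53, -75, -59, -41) = 53
K (MIN): min(53, 6) = 6
AC (MAX): max(38, 46) = 46
L (MIN): min(-82, 46) = -82
AD (MAX): max(-23, -22, 1, 24) = 24
AE (MAX): max(31, 60) = 60
AF (MAX): max(-12, -93, 26) = 26
M (MIN): min(24, 60, 26) = 24
C (MAX): max(6, -82, 24) = 24
R0 (MIN): min(41, 67, 24) = 24

24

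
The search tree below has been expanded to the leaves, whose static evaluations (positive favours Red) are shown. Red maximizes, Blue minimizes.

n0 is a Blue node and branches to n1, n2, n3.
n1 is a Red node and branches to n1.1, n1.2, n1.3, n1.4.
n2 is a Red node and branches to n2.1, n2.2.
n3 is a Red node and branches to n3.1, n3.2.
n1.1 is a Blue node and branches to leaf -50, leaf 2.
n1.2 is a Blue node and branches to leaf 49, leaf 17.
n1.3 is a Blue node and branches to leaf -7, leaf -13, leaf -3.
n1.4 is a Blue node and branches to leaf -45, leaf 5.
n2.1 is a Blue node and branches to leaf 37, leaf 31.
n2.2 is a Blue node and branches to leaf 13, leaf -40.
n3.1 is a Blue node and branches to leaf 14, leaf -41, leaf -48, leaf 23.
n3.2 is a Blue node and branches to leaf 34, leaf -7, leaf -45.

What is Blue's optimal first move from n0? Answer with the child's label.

n3

n1.1 (Blue): min(-50, 2) = -50
n1.2 (Blue): min(49, 17) = 17
n1.3 (Blue): min(-7, -13, -3) = -13
n1.4 (Blue): min(-45, 5) = -45
n1 (Red): max(-50, 17, -13, -45) = 17
n2.1 (Blue): min(37, 31) = 31
n2.2 (Blue): min(13, -40) = -40
n2 (Red): max(31, -40) = 31
n3.1 (Blue): min(14, -41, -48, 23) = -48
n3.2 (Blue): min(34, -7, -45) = -45
n3 (Red): max(-48, -45) = -45
n0 (Blue): min(17, 31, -45) = -45
Blue at n0 wants the lowest of {n1=17, n2=31, n3=-45}, so chooses n3.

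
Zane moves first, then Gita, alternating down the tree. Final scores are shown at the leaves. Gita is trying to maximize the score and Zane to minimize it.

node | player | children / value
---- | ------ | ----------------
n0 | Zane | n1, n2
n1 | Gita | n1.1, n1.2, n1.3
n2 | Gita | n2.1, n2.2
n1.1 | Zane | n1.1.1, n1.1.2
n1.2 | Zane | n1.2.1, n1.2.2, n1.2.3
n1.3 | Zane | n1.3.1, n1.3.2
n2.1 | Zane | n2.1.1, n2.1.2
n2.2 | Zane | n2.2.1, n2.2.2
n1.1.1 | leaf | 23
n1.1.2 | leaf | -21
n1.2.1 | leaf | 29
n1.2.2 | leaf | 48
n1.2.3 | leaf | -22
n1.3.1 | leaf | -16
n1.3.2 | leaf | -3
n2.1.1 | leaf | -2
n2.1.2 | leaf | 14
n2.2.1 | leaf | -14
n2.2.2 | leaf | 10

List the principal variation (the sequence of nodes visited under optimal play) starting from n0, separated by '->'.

n0 -> n1 -> n1.3 -> n1.3.1

n1.1 (Zane): min(23, -21) = -21
n1.2 (Zane): min(29, 48, -22) = -22
n1.3 (Zane): min(-16, -3) = -16
n1 (Gita): max(-21, -22, -16) = -16
n2.1 (Zane): min(-2, 14) = -2
n2.2 (Zane): min(-14, 10) = -14
n2 (Gita): max(-2, -14) = -2
n0 (Zane): min(-16, -2) = -16
At n0, Zane picks n1 (lowest: -16).
At n1, Gita picks n1.3 (highest: -16).
At n1.3, Zane picks n1.3.1 (lowest: -16).
Terminal value -16.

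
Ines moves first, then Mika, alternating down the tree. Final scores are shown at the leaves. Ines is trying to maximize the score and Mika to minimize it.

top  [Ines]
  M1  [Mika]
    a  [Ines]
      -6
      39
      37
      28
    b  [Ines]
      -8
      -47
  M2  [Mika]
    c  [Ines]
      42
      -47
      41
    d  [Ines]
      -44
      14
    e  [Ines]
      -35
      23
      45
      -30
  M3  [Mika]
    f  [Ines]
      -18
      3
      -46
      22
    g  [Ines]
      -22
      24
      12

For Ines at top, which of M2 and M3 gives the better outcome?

M3

c (Ines): max(42, -47, 41) = 42
d (Ines): max(-44, 14) = 14
e (Ines): max(-35, 23, 45, -30) = 45
M2 (Mika): min(42, 14, 45) = 14
f (Ines): max(-18, 3, -46, 22) = 22
g (Ines): max(-22, 24, 12) = 24
M3 (Mika): min(22, 24) = 22
Ines prefers the higher value; M2=14, M3=22. M3 is better since 22 > 14.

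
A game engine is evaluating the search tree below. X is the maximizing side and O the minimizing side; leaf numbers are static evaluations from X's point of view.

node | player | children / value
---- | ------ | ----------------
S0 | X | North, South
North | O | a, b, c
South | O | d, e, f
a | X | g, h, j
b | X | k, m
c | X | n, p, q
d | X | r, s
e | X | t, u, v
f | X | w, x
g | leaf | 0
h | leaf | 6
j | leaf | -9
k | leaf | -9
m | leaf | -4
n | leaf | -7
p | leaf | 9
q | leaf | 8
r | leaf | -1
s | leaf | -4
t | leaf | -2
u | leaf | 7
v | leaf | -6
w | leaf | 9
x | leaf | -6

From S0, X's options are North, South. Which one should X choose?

a (X): max(0, 6, -9) = 6
b (X): max(-9, -4) = -4
c (X): max(-7, 9, 8) = 9
North (O): min(6, -4, 9) = -4
d (X): max(-1, -4) = -1
e (X): max(-2, 7, -6) = 7
f (X): max(9, -6) = 9
South (O): min(-1, 7, 9) = -1
S0 (X): max(-4, -1) = -1
X at S0 wants the highest of {North=-4, South=-1}, so chooses South.

South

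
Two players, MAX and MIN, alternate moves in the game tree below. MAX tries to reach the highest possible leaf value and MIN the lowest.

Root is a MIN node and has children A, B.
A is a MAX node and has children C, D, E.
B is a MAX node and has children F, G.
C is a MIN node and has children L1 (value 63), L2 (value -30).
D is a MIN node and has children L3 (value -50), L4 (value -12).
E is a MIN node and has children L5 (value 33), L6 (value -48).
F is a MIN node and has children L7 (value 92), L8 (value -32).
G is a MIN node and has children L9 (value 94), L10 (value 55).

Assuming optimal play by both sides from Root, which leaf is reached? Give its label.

C (MIN): min(63, -30) = -30
D (MIN): min(-50, -12) = -50
E (MIN): min(33, -48) = -48
A (MAX): max(-30, -50, -48) = -30
F (MIN): min(92, -32) = -32
G (MIN): min(94, 55) = 55
B (MAX): max(-32, 55) = 55
Root (MIN): min(-30, 55) = -30
At Root, MIN picks A (lowest: -30).
At A, MAX picks C (highest: -30).
At C, MIN picks L2 (lowest: -30).
Terminal value -30.

L2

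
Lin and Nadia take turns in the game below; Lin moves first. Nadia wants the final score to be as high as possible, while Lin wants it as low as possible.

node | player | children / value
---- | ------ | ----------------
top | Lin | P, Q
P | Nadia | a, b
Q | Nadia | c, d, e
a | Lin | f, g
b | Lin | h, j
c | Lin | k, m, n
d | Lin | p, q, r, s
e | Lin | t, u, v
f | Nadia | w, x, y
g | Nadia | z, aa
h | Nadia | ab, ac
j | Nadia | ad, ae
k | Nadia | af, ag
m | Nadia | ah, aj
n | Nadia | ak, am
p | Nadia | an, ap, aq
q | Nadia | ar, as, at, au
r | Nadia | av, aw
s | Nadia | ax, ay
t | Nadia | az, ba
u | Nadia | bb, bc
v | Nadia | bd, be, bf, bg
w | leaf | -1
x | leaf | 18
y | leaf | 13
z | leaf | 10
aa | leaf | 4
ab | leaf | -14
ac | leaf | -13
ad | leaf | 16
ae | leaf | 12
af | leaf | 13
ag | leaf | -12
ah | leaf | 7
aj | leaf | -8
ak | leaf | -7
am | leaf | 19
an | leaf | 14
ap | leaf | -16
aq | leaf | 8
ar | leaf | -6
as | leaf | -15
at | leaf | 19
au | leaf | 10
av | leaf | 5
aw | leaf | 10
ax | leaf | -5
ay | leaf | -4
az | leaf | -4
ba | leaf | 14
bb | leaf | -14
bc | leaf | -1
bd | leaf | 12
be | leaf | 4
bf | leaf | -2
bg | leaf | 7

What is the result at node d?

p (Nadia): max(14, -16, 8) = 14
q (Nadia): max(-6, -15, 19, 10) = 19
r (Nadia): max(5, 10) = 10
s (Nadia): max(-5, -4) = -4
d (Lin): min(14, 19, 10, -4) = -4

-4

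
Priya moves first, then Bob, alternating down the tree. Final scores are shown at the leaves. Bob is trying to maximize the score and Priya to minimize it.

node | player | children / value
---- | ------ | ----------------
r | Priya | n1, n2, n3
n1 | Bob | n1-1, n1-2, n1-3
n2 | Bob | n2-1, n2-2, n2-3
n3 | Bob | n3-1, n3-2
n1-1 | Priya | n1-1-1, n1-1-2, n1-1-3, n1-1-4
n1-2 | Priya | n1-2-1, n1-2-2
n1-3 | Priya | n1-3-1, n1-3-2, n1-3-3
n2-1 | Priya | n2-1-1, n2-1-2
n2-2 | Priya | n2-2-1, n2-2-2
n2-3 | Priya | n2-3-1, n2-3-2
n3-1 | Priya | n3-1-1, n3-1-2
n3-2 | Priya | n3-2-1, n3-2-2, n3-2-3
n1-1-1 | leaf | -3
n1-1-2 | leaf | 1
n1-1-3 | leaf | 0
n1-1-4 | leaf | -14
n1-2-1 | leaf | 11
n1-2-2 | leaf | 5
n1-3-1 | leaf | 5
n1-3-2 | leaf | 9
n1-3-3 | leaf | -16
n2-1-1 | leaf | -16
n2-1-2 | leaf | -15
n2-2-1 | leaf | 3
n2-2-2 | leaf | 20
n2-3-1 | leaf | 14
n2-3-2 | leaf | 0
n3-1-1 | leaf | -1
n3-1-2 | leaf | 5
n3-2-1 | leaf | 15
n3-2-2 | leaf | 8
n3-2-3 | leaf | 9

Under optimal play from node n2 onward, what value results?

3

n2-1 (Priya): min(-16, -15) = -16
n2-2 (Priya): min(3, 20) = 3
n2-3 (Priya): min(14, 0) = 0
n2 (Bob): max(-16, 3, 0) = 3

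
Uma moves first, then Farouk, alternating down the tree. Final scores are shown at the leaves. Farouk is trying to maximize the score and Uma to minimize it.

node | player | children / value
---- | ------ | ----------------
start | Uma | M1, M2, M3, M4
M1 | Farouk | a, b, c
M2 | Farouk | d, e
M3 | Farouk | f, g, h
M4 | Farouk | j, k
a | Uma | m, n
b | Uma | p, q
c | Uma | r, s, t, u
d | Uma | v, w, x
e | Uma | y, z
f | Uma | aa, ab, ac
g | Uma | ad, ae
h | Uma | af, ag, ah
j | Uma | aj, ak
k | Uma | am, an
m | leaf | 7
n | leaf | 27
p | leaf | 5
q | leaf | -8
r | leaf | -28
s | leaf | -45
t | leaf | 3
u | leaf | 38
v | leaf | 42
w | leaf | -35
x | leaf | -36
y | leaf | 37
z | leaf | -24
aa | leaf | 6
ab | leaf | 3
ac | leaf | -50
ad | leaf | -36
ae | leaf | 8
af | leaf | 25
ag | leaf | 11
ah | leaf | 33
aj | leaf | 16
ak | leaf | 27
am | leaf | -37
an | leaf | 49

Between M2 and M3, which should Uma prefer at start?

M2

d (Uma): min(42, -35, -36) = -36
e (Uma): min(37, -24) = -24
M2 (Farouk): max(-36, -24) = -24
f (Uma): min(6, 3, -50) = -50
g (Uma): min(-36, 8) = -36
h (Uma): min(25, 11, 33) = 11
M3 (Farouk): max(-50, -36, 11) = 11
Uma prefers the lower value; M2=-24, M3=11. M2 is better since -24 < 11.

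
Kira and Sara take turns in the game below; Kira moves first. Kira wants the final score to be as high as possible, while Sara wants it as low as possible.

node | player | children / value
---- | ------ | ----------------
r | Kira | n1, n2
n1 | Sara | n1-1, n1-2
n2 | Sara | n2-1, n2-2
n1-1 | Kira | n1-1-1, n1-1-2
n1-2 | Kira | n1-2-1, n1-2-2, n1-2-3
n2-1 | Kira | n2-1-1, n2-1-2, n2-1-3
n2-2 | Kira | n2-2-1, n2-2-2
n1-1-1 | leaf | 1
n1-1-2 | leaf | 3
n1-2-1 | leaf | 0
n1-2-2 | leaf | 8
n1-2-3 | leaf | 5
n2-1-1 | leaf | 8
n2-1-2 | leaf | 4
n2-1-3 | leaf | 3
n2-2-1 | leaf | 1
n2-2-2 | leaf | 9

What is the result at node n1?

3

n1-1 (Kira): max(1, 3) = 3
n1-2 (Kira): max(0, 8, 5) = 8
n1 (Sara): min(3, 8) = 3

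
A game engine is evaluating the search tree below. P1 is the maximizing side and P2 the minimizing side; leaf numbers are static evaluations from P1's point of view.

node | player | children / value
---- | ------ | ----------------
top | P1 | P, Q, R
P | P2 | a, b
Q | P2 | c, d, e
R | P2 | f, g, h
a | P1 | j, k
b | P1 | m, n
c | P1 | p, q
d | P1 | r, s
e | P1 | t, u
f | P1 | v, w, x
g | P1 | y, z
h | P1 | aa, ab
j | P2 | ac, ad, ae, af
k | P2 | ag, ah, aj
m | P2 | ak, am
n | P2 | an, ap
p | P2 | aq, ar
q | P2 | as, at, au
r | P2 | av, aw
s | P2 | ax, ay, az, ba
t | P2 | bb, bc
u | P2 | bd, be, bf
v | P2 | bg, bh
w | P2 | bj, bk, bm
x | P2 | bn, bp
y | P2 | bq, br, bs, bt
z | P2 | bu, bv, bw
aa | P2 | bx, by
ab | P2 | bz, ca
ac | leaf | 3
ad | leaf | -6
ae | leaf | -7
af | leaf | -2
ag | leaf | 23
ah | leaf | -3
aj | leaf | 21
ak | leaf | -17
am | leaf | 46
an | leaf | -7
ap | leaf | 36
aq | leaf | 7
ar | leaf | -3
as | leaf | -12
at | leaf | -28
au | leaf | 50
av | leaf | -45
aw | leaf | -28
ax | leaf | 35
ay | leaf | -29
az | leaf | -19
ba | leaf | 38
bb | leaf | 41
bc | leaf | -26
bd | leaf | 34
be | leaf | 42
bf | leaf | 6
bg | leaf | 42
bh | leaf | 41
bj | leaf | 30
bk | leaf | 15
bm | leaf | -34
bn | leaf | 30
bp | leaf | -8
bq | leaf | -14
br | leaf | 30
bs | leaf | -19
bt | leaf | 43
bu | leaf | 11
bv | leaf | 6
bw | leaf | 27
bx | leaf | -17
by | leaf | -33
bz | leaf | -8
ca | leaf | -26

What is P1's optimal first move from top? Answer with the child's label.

j (P2): min(3, -6, -7, -2) = -7
k (P2): min(23, -3, 21) = -3
a (P1): max(-7, -3) = -3
m (P2): min(-17, 46) = -17
n (P2): min(-7, 36) = -7
b (P1): max(-17, -7) = -7
P (P2): min(-3, -7) = -7
p (P2): min(7, -3) = -3
q (P2): min(-12, -28, 50) = -28
c (P1): max(-3, -28) = -3
r (P2): min(-45, -28) = -45
s (P2): min(35, -29, -19, 38) = -29
d (P1): max(-45, -29) = -29
t (P2): min(41, -26) = -26
u (P2): min(34, 42, 6) = 6
e (P1): max(-26, 6) = 6
Q (P2): min(-3, -29, 6) = -29
v (P2): min(42, 41) = 41
w (P2): min(30, 15, -34) = -34
x (P2): min(30, -8) = -8
f (P1): max(41, -34, -8) = 41
y (P2): min(-14, 30, -19, 43) = -19
z (P2): min(11, 6, 27) = 6
g (P1): max(-19, 6) = 6
aa (P2): min(-17, -33) = -33
ab (P2): min(-8, -26) = -26
h (P1): max(-33, -26) = -26
R (P2): min(41, 6, -26) = -26
top (P1): max(-7, -29, -26) = -7
P1 at top wants the highest of {P=-7, Q=-29, R=-26}, so chooses P.

P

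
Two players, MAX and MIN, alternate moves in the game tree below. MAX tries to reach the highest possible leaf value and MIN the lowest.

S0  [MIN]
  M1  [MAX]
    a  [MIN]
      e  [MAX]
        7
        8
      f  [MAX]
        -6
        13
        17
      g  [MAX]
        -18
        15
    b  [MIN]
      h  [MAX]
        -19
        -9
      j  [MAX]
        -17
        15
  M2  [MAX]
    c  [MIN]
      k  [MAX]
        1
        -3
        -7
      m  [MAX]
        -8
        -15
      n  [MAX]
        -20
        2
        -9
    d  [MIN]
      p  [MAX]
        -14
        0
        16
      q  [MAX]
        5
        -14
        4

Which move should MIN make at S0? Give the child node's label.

e (MAX): max(7, 8) = 8
f (MAX): max(-6, 13, 17) = 17
g (MAX): max(-18, 15) = 15
a (MIN): min(8, 17, 15) = 8
h (MAX): max(-19, -9) = -9
j (MAX): max(-17, 15) = 15
b (MIN): min(-9, 15) = -9
M1 (MAX): max(8, -9) = 8
k (MAX): max(1, -3, -7) = 1
m (MAX): max(-8, -15) = -8
n (MAX): max(-20, 2, -9) = 2
c (MIN): min(1, -8, 2) = -8
p (MAX): max(-14, 0, 16) = 16
q (MAX): max(5, -14, 4) = 5
d (MIN): min(16, 5) = 5
M2 (MAX): max(-8, 5) = 5
S0 (MIN): min(8, 5) = 5
MIN at S0 wants the lowest of {M1=8, M2=5}, so chooses M2.

M2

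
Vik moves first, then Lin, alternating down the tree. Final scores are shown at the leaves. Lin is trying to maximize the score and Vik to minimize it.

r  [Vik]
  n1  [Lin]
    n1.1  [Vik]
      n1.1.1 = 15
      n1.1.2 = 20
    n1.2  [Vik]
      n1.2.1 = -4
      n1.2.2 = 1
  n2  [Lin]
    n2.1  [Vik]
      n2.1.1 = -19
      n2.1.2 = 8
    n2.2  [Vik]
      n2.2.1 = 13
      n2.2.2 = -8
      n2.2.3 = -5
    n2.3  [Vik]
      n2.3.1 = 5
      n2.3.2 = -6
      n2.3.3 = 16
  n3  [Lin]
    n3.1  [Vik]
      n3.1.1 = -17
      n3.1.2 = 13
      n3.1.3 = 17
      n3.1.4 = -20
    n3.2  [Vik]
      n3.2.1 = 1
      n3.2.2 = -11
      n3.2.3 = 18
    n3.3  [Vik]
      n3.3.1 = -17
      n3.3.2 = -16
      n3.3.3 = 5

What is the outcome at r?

n1.1 (Vik): min(15, 20) = 15
n1.2 (Vik): min(-4, 1) = -4
n1 (Lin): max(15, -4) = 15
n2.1 (Vik): min(-19, 8) = -19
n2.2 (Vik): min(13, -8, -5) = -8
n2.3 (Vik): min(5, -6, 16) = -6
n2 (Lin): max(-19, -8, -6) = -6
n3.1 (Vik): min(-17, 13, 17, -20) = -20
n3.2 (Vik): min(1, -11, 18) = -11
n3.3 (Vik): min(-17, -16, 5) = -17
n3 (Lin): max(-20, -11, -17) = -11
r (Vik): min(15, -6, -11) = -11

-11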